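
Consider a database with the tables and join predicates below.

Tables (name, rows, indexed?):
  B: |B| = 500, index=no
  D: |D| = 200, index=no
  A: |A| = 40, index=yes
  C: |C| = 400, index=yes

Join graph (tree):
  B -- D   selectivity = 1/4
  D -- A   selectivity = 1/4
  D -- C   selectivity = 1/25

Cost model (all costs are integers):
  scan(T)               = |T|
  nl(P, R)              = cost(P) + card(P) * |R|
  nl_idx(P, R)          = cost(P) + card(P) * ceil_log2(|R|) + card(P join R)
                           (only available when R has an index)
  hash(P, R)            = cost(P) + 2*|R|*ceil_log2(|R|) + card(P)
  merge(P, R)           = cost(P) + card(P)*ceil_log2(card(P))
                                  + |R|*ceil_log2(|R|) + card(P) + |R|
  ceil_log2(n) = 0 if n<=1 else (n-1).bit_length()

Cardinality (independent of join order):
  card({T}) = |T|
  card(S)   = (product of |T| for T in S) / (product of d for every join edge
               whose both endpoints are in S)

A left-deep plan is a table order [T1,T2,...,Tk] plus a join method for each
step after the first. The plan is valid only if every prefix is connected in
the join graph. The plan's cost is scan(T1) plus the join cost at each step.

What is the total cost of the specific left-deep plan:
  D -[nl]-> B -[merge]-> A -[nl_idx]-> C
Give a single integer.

6750480

step 1: scan D: cost=200, card=200
step 2: join B via nl
    card(P join B) = 200*500/(4) = 25000
    cost = 200 + 200*500 = 100200
step 3: join A via merge
    card(P join A) = 25000*40/(4) = 250000
    cost = 100200 + 25000*15 + 40*6 + 25000 + 40 = 500480
step 4: join C via nl_idx
    card(P join C) = 250000*400/(25) = 4000000
    cost = 500480 + 250000*9 + 4000000 = 6750480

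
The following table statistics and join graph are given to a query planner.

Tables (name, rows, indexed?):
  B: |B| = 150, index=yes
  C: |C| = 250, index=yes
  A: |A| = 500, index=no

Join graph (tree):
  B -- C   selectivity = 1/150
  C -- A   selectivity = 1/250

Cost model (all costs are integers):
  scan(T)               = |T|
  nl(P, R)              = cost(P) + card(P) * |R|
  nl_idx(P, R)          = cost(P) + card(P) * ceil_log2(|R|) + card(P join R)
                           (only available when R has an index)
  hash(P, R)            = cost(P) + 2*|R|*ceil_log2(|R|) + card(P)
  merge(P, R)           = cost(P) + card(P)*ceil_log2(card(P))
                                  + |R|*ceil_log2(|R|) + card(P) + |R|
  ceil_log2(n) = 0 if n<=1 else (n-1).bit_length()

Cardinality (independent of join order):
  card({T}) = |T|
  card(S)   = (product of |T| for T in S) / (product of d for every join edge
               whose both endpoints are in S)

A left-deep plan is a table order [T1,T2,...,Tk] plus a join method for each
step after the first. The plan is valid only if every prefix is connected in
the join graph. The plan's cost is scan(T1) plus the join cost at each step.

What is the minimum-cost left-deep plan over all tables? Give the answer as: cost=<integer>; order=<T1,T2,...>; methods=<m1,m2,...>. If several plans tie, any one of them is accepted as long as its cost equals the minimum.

Selinger DP (subsets sized 1..n):
  {B}: scan cost=150, card=150
  {C}: scan cost=250, card=250
  {A}: scan cost=500, card=500
  {BC}: card=250; try (C,nl_idx)→1600, (B,nl_idx)→2500, (B,hash)→2900, (C,merge)→3750, (B,merge)→3850, (C,hash)→4300 …(+2); best=1600 via (C,nl_idx)
  {AC}: card=500; try (C,hash)→5000, (C,nl_idx)→5000, (A,merge)→7500, (C,merge)→7750, (A,hash)→9500, (A,nl)→125250 …(+1); best=5000 via (C,hash)
  {ABC}: card=500; try (B,hash)→7900, (A,merge)→8850, (B,nl_idx)→9500, (A,hash)→10850, (B,merge)→11350, (B,nl)→80000 …(+1); best=7900 via (B,hash)

cost=7900; order=A,C,B; methods=hash,hash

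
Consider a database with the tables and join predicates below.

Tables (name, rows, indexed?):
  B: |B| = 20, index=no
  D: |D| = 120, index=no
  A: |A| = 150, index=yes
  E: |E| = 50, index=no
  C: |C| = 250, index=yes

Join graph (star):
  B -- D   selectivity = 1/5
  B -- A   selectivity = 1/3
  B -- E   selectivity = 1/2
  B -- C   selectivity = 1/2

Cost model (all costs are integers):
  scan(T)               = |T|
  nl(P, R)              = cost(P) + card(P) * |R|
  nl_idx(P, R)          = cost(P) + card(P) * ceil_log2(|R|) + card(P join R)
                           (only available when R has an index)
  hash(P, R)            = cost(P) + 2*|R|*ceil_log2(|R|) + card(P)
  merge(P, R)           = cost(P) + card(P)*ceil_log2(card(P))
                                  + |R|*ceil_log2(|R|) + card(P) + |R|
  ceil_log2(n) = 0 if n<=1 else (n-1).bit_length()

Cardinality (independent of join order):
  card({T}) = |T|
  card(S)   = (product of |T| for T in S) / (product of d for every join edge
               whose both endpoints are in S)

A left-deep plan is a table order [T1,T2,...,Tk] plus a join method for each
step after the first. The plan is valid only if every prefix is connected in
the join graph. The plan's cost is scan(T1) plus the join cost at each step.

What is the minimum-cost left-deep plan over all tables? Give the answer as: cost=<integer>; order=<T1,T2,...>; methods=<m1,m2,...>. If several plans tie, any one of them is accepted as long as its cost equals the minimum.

cost=619920; order=D,B,E,A,C; methods=hash,hash,hash,hash

Selinger DP (subsets sized 1..n):
  {B}: scan cost=20, card=20
  {D}: scan cost=120, card=120
  {A}: scan cost=150, card=150
  {E}: scan cost=50, card=50
  {C}: scan cost=250, card=250
  {BD}: card=480; try (B,hash)→440, (D,merge)→1100, (B,merge)→1200, (D,hash)→1720, (D,nl)→2420, (B,nl)→2520; best=440 via (B,hash)
  {AB}: card=1000; try (B,hash)→500, (A,nl_idx)→1180, (A,merge)→1490, (B,merge)→1620, (A,hash)→2440, (A,nl)→3020 …(+1); best=500 via (B,hash)
  {BE}: card=500; try (B,hash)→300, (E,merge)→490, (B,merge)→520, (E,hash)→640, (E,nl)→1020, (B,nl)→1050; best=300 via (B,hash)
  {BC}: card=2500; try (B,hash)→700, (C,merge)→2390, (B,merge)→2620, (C,nl_idx)→2680, (C,hash)→4040, (C,nl)→5020 …(+1); best=700 via (B,hash)
  {ABD}: card=24000; try (D,hash)→3180, (A,hash)→3320, (A,merge)→6590, (D,merge)→12460, (A,nl_idx)→28280, (A,nl)→72440 …(+1); best=3180 via (D,hash)
  {BDE}: card=12000; try (E,hash)→1520, (D,hash)→2480, (E,merge)→5590, (D,merge)→6260, (E,nl)→24440, (D,nl)→60300; best=1520 via (E,hash)
  {BCD}: card=60000; try (D,hash)→4880, (C,hash)→4920, (C,merge)→7490, (D,merge)→34160, (C,nl_idx)→64280, (C,nl)→120440 …(+1); best=4880 via (D,hash)
  {ABE}: card=25000; try (E,hash)→2100, (A,hash)→3200, (A,merge)→6650, (E,merge)→11850, (A,nl_idx)→29300, (E,nl)→50500 …(+1); best=2100 via (E,hash)
  {ABC}: card=125000; try (C,hash)→5500, (A,hash)→5600, (C,merge)→13750, (A,merge)→34550, (C,nl_idx)→133500, (A,nl_idx)→145700 …(+2); best=5500 via (C,hash)
  {BCE}: card=62500; try (E,hash)→3800, (C,hash)→4800, (C,merge)→7550, (E,merge)→33550, (C,nl_idx)→66800, (C,nl)→125300 …(+1); best=3800 via (E,hash)
  {ABDE}: card=600000; try (A,hash)→15920, (E,hash)→27780, (D,hash)→28780, (A,merge)→182870, (E,merge)→387530, (D,merge)→403060 …(+4); best=15920 via (A,hash)
  {ABCD}: card=3000000; try (C,hash)→31180, (A,hash)→67280, (D,hash)→132180, (C,merge)→389430, (A,merge)→1026230, (D,merge)→2256460 …(+5); best=31180 via (C,hash)
  {BCDE}: card=1500000; try (C,hash)→17520, (E,hash)→65480, (D,hash)→67980, (C,merge)→183770, (E,merge)→1025230, (D,merge)→1067260 …(+4); best=17520 via (C,hash)
  {ABCE}: card=3125000; try (C,hash)→31100, (A,hash)→68700, (E,hash)→131100, (C,merge)→404350, (A,merge)→1067650, (E,merge)→2255850 …(+5); best=31100 via (C,hash)
  {ABCDE}: card=75000000; try (C,hash)→619920, (A,hash)→1519920, (E,hash)→3031780, (D,hash)→3157780, (C,merge)→12618170, (A,merge)→33018870 …(+8); best=619920 via (C,hash)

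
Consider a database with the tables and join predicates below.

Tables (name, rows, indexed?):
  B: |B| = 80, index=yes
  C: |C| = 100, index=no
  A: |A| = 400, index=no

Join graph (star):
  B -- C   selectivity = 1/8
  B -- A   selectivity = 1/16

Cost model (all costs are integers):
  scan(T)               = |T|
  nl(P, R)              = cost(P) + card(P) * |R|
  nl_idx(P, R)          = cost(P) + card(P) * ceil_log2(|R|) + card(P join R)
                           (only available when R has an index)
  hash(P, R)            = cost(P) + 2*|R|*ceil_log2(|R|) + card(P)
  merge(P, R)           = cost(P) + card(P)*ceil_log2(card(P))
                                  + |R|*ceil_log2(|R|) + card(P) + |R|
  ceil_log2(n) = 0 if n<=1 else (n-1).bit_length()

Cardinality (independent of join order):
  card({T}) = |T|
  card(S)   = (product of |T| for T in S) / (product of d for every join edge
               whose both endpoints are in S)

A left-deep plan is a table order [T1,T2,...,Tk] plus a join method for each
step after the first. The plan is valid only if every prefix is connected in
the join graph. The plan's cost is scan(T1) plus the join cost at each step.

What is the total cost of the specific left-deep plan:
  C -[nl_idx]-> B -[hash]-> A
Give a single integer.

10000

step 1: scan C: cost=100, card=100
step 2: join B via nl_idx
    card(P join B) = 100*80/(8) = 1000
    cost = 100 + 100*7 + 1000 = 1800
step 3: join A via hash
    card(P join A) = 1000*400/(16) = 25000
    cost = 1800 + 2*400*9 + 1000 = 10000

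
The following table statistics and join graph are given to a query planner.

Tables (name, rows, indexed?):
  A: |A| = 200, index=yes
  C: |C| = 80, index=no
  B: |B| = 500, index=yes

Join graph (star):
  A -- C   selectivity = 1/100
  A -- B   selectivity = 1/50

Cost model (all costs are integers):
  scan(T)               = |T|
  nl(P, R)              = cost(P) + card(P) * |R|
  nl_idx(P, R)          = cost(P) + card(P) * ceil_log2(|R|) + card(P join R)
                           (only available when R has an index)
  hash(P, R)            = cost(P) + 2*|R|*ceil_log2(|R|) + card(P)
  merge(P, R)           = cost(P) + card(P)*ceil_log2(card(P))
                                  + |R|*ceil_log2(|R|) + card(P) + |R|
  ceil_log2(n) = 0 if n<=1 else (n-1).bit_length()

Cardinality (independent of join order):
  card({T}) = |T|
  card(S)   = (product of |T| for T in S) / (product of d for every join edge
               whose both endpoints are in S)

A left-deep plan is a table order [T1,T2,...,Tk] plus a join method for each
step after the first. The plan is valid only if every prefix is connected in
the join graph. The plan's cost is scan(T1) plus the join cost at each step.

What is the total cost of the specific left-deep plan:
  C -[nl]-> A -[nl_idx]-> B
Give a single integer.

step 1: scan C: cost=80, card=80
step 2: join A via nl
    card(P join A) = 80*200/(100) = 160
    cost = 80 + 80*200 = 16080
step 3: join B via nl_idx
    card(P join B) = 160*500/(50) = 1600
    cost = 16080 + 160*9 + 1600 = 19120

19120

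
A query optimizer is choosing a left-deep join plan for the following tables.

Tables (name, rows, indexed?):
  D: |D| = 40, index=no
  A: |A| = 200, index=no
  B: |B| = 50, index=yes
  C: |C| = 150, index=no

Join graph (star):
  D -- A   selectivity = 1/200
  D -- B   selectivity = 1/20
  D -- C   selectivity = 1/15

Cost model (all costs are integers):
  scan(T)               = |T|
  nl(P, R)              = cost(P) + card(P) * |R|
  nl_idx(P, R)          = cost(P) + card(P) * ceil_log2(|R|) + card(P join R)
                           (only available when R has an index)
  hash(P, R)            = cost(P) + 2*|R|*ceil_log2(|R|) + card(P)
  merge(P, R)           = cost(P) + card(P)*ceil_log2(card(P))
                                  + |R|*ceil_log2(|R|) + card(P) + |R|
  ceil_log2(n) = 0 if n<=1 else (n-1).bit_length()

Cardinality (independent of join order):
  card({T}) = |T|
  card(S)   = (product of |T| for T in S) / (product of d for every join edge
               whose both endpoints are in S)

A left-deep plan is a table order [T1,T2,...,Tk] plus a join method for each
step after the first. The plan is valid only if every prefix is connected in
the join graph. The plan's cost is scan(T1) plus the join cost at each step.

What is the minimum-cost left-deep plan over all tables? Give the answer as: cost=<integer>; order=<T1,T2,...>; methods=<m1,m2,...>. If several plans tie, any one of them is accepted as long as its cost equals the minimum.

cost=3370; order=A,D,B,C; methods=hash,nl_idx,merge

Selinger DP (subsets sized 1..n):
  {D}: scan cost=40, card=40
  {A}: scan cost=200, card=200
  {B}: scan cost=50, card=50
  {C}: scan cost=150, card=150
  {AD}: card=40; try (D,hash)→880, (A,merge)→2120, (D,merge)→2280, (A,hash)→3280, (A,nl)→8040, (D,nl)→8200; best=880 via (D,hash)
  {BD}: card=100; try (B,nl_idx)→380, (D,hash)→580, (B,merge)→670, (D,merge)→680, (B,hash)→680, (B,nl)→2040 …(+1); best=380 via (B,nl_idx)
  {CD}: card=400; try (D,hash)→780, (C,merge)→1670, (D,merge)→1780, (C,hash)→2480, (C,nl)→6040, (D,nl)→6150; best=780 via (D,hash)
  {ABD}: card=100; try (B,nl_idx)→1220, (B,merge)→1510, (B,hash)→1520, (B,nl)→2880, (A,merge)→2980, (A,hash)→3680 …(+1); best=1220 via (B,nl_idx)
  {ACD}: card=400; try (C,merge)→2510, (C,hash)→3320, (A,hash)→4380, (A,merge)→6580, (C,nl)→6880, (A,nl)→80780; best=2510 via (C,merge)
  {BCD}: card=1000; try (B,hash)→1780, (C,merge)→2530, (C,hash)→2880, (B,nl_idx)→4180, (B,merge)→5130, (C,nl)→15380 …(+1); best=1780 via (B,hash)
  {ABCD}: card=1000; try (C,merge)→3370, (B,hash)→3510, (C,hash)→3720, (B,nl_idx)→5910, (A,hash)→5980, (B,merge)→6860 …(+4); best=3370 via (C,merge)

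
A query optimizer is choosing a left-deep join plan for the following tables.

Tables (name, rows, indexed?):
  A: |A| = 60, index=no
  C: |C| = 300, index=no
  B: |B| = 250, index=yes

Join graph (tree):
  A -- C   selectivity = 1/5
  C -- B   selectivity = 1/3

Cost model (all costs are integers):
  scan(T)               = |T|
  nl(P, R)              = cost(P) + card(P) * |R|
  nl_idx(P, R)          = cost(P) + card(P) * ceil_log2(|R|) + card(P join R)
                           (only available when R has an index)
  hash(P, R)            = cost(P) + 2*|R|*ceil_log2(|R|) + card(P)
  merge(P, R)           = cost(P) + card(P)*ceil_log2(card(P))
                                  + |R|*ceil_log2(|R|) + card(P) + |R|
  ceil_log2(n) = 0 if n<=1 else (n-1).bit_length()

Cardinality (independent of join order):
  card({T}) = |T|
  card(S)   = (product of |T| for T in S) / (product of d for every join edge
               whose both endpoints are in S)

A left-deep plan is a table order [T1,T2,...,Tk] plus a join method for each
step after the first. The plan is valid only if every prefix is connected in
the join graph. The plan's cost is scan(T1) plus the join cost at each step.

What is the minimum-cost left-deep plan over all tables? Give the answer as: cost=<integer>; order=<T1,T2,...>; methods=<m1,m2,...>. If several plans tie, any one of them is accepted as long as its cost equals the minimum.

Selinger DP (subsets sized 1..n):
  {A}: scan cost=60, card=60
  {C}: scan cost=300, card=300
  {B}: scan cost=250, card=250
  {AC}: card=3600; try (A,hash)→1320, (C,merge)→3480, (A,merge)→3720, (C,hash)→5520, (C,nl)→18060, (A,nl)→18300; best=1320 via (A,hash)
  {BC}: card=25000; try (B,hash)→4600, (C,merge)→5500, (B,merge)→5550, (C,hash)→5900, (B,nl_idx)→27700, (C,nl)→75250 …(+1); best=4600 via (B,hash)
  {ABC}: card=300000; try (B,hash)→8920, (A,hash)→30320, (B,merge)→50370, (B,nl_idx)→330120, (A,merge)→405020, (B,nl)→901320 …(+1); best=8920 via (B,hash)

cost=8920; order=C,A,B; methods=hash,hash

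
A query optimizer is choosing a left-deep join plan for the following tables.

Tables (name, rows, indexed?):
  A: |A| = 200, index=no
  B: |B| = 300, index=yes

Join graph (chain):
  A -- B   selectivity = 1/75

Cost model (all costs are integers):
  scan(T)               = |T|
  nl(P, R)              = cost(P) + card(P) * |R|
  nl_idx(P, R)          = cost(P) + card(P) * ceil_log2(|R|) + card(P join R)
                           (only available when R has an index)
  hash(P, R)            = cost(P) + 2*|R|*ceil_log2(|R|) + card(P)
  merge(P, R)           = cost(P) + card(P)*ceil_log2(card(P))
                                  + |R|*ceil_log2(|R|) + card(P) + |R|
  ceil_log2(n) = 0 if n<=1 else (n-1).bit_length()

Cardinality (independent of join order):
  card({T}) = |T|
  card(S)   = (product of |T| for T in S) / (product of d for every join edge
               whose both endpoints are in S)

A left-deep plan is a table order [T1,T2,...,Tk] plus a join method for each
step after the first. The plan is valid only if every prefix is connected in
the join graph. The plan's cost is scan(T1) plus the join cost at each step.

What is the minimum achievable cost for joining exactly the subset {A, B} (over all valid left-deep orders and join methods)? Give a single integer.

2800

Selinger DP over subsets of {A,B}:
  {A}: scan cost=200, card=200
  {B}: scan cost=300, card=300
  {AB}: card=800; try (B,nl_idx)→2800, (A,hash)→3800, (B,merge)→5000, (A,merge)→5100, (B,hash)→5800, (B,nl)→60200 …(+1); best=2800 via (B,nl_idx)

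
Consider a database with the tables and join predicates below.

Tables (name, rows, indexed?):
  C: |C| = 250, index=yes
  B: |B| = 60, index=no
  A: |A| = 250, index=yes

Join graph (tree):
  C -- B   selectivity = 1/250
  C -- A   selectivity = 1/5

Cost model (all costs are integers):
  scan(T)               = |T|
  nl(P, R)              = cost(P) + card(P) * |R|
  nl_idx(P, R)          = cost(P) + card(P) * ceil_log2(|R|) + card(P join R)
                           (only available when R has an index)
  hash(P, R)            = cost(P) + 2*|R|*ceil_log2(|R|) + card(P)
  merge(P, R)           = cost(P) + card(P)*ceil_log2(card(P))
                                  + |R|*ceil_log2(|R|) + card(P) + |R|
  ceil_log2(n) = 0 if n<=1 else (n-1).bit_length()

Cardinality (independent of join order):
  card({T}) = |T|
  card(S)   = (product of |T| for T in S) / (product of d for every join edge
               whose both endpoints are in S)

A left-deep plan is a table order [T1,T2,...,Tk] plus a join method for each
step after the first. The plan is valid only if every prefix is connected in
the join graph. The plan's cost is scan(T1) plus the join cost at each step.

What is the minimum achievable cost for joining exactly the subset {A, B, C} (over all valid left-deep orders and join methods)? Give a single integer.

Selinger DP over subsets of {A,B,C}:
  {C}: scan cost=250, card=250
  {B}: scan cost=60, card=60
  {A}: scan cost=250, card=250
  {BC}: card=60; try (C,nl_idx)→600, (B,hash)→1220, (C,merge)→2730, (B,merge)→2920, (C,hash)→4120, (C,nl)→15060 …(+1); best=600 via (C,nl_idx)
  {AC}: card=12500; try (C,hash)→4500, (A,hash)→4500, (C,merge)→4750, (A,merge)→4750, (C,nl_idx)→14750, (A,nl_idx)→14750 …(+2); best=4500 via (C,hash)
  {ABC}: card=3000; try (A,merge)→3270, (A,nl_idx)→4080, (A,hash)→4660, (A,nl)→15600, (B,hash)→17720, (B,merge)→192420 …(+1); best=3270 via (A,merge)

3270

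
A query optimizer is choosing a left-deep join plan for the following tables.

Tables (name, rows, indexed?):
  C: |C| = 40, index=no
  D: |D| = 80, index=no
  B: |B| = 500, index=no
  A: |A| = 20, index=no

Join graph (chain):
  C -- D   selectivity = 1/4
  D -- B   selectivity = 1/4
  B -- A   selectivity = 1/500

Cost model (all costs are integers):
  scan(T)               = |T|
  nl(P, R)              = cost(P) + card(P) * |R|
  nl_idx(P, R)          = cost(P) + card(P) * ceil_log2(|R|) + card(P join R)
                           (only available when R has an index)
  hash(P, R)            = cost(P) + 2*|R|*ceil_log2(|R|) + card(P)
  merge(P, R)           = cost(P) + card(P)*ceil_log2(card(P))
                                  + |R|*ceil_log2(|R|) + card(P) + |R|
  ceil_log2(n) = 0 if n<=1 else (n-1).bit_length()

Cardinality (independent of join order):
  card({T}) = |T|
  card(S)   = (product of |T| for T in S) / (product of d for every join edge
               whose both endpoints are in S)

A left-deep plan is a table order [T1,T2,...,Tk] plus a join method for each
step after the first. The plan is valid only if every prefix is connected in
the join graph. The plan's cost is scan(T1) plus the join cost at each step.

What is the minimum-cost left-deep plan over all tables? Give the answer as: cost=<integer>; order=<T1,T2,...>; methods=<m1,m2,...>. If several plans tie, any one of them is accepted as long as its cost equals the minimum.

cost=2840; order=B,A,D,C; methods=hash,merge,hash

Selinger DP (subsets sized 1..n):
  {C}: scan cost=40, card=40
  {D}: scan cost=80, card=80
  {B}: scan cost=500, card=500
  {A}: scan cost=20, card=20
  {CD}: card=800; try (C,hash)→640, (D,merge)→960, (C,merge)→1000, (D,hash)→1200, (D,nl)→3240, (C,nl)→3280; best=640 via (C,hash)
  {BD}: card=10000; try (D,hash)→2120, (B,merge)→5720, (D,merge)→6140, (B,hash)→9160, (B,nl)→40080, (D,nl)→40500; best=2120 via (D,hash)
  {AB}: card=20; try (A,hash)→1200, (B,merge)→5140, (A,merge)→5620, (B,hash)→9040, (B,nl)→10020, (A,nl)→10500; best=1200 via (A,hash)
  {BCD}: card=100000; try (B,hash)→10440, (C,hash)→12600, (B,merge)→14440, (C,merge)→152400, (B,nl)→400640, (C,nl)→402120; best=10440 via (B,hash)
  {ABD}: card=400; try (D,merge)→1960, (D,hash)→2340, (D,nl)→2800, (A,hash)→12320, (A,merge)→152240, (A,nl)→202120; best=1960 via (D,merge)
  {ABCD}: card=4000; try (C,hash)→2840, (C,merge)→6240, (C,nl)→17960, (A,hash)→110640, (A,merge)→1810560, (A,nl)→2010440; best=2840 via (C,hash)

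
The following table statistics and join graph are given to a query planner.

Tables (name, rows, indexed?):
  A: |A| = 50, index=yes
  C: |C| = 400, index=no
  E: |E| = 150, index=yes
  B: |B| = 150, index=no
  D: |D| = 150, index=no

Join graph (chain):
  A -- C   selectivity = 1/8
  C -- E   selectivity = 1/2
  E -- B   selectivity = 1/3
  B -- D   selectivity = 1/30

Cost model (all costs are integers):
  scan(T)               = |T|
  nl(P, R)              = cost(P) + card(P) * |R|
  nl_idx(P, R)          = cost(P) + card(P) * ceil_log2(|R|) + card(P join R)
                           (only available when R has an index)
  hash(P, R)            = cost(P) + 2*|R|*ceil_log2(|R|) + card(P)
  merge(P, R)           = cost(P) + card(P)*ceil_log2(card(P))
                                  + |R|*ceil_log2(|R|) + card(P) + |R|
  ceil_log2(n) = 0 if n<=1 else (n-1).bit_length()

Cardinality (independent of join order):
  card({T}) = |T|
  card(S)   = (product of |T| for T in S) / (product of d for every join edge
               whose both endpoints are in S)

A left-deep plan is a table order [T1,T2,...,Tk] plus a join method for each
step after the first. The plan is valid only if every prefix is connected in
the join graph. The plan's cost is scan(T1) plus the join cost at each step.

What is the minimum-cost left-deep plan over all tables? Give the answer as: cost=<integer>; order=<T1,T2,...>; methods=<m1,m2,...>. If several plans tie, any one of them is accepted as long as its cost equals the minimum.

cost=7551150; order=B,D,E,C,A; methods=hash,hash,hash,hash

Selinger DP (subsets sized 1..n):
  {A}: scan cost=50, card=50
  {C}: scan cost=400, card=400
  {E}: scan cost=150, card=150
  {B}: scan cost=150, card=150
  {D}: scan cost=150, card=150
  {AC}: card=2500; try (A,hash)→1400, (C,merge)→4400, (A,merge)→4750, (A,nl_idx)→5300, (C,hash)→7300, (C,nl)→20050 …(+1); best=1400 via (A,hash)
  {CE}: card=30000; try (E,hash)→3200, (C,merge)→5500, (E,merge)→5750, (C,hash)→7500, (E,nl_idx)→33600, (C,nl)→60150 …(+1); best=3200 via (E,hash)
  {BE}: card=7500; try (E,hash)→2700, (B,hash)→2700, (E,merge)→2850, (B,merge)→2850, (E,nl_idx)→8850, (E,nl)→22650 …(+1); best=2700 via (E,hash)
  {BD}: card=750; try (D,hash)→2700, (B,hash)→2700, (D,merge)→2850, (B,merge)→2850, (D,nl)→22650, (B,nl)→22650; best=2700 via (D,hash)
  {ACE}: card=187500; try (E,hash)→6300, (A,hash)→33800, (E,merge)→35250, (E,nl_idx)→208900, (A,nl_idx)→370700, (E,nl)→376400 …(+2); best=6300 via (E,hash)
  {BCE}: card=1500000; try (C,hash)→17400, (B,hash)→35600, (C,merge)→111700, (B,merge)→484550, (C,nl)→3002700, (B,nl)→4503200; best=17400 via (C,hash)
  {BDE}: card=37500; try (E,hash)→5850, (E,merge)→12300, (D,hash)→12600, (E,nl_idx)→46200, (D,merge)→109050, (E,nl)→115200 …(+1); best=5850 via (E,hash)
  {ABCE}: card=9375000; try (B,hash)→196200, (A,hash)→1518000, (B,merge)→3570150, (A,nl_idx)→18392400, (B,nl)→28131300, (A,merge)→33017750 …(+1); best=196200 via (B,hash)
  {BCDE}: card=7500000; try (C,hash)→50550, (C,merge)→647350, (D,hash)→1519800, (C,nl)→15005850, (D,merge)→33018750, (D,nl)→225017400; best=50550 via (C,hash)
  {ABCDE}: card=46875000; try (A,hash)→7551150, (D,hash)→9573600, (A,nl_idx)→91925550, (A,merge)→180050900, (D,merge)→234572550, (A,nl)→375050550 …(+1); best=7551150 via (A,hash)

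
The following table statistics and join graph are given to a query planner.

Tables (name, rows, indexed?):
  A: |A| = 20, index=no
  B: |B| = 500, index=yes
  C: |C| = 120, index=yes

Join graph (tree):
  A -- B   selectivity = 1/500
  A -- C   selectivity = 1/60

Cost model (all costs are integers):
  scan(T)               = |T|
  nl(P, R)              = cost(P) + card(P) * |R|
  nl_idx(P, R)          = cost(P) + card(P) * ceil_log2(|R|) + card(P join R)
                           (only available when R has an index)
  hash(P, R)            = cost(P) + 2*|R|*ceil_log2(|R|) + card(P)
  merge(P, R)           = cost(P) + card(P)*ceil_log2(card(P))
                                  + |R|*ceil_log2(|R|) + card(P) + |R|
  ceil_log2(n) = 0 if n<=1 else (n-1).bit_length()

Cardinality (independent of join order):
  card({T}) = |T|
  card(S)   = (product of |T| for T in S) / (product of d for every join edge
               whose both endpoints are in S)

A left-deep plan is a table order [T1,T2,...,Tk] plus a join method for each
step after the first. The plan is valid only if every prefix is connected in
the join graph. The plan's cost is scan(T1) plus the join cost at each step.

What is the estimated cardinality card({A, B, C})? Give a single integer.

40

Tables in S: A(20), B(500), C(120)
Edges inside S: A-B(d=500), A-C(d=60)
numerator = 20 * 500 * 120 = 1200000
denominator = 500 * 60 = 30000
card(S) = 1200000 / 30000 = 40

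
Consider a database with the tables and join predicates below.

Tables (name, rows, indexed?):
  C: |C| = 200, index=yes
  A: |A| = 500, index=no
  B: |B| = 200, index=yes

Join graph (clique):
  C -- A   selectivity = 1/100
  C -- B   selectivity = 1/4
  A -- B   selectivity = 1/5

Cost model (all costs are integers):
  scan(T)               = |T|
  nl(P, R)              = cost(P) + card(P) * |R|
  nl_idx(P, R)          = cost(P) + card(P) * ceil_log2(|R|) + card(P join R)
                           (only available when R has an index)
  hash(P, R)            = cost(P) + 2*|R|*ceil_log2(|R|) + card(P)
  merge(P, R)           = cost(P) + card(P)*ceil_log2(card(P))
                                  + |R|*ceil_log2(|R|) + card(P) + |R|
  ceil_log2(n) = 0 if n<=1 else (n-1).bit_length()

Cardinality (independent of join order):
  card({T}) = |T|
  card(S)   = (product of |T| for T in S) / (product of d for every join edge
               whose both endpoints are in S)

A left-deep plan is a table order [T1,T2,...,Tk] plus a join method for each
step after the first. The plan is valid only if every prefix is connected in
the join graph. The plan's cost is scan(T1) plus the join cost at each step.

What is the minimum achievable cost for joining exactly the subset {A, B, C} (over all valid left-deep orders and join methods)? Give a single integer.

8400

Selinger DP over subsets of {A,B,C}:
  {C}: scan cost=200, card=200
  {A}: scan cost=500, card=500
  {B}: scan cost=200, card=200
  {AC}: card=1000; try (C,hash)→4200, (C,nl_idx)→5500, (A,merge)→7000, (C,merge)→7300, (A,hash)→9400, (A,nl)→100200 …(+1); best=4200 via (C,hash)
  {BC}: card=10000; try (C,hash)→3600, (B,hash)→3600, (C,merge)→3800, (B,merge)→3800, (C,nl_idx)→11800, (B,nl_idx)→11800 …(+2); best=3600 via (C,hash)
  {AB}: card=20000; try (B,hash)→4200, (A,merge)→7000, (B,merge)→7300, (A,hash)→9400, (B,nl_idx)→24500, (A,nl)→100200 …(+1); best=4200 via (B,hash)
  {ABC}: card=10000; try (B,hash)→8400, (B,merge)→17000, (B,nl_idx)→22200, (A,hash)→22600, (C,hash)→27400, (A,merge)→158600 …(+5); best=8400 via (B,hash)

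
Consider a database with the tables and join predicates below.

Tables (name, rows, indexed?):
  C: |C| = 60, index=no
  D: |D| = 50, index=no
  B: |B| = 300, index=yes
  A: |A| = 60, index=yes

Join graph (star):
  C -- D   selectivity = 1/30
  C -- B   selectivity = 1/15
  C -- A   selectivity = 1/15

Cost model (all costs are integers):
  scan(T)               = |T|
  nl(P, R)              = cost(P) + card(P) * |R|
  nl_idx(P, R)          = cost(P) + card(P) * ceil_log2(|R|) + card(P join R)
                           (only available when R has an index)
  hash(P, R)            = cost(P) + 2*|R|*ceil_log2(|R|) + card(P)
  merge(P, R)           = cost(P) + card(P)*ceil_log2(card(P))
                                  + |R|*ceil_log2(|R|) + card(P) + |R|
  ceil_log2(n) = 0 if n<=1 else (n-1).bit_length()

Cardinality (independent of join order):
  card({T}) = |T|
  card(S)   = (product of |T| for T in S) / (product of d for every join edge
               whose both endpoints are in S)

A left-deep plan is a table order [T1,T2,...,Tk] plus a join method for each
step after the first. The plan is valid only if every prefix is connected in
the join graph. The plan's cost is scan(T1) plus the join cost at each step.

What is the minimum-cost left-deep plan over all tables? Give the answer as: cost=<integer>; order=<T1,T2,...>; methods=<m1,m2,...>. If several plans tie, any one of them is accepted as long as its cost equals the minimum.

cost=5840; order=B,C,D,A; methods=hash,hash,hash

Selinger DP (subsets sized 1..n):
  {C}: scan cost=60, card=60
  {D}: scan cost=50, card=50
  {B}: scan cost=300, card=300
  {A}: scan cost=60, card=60
  {CD}: card=100; try (D,hash)→720, (C,hash)→820, (C,merge)→820, (D,merge)→830, (C,nl)→3050, (D,nl)→3060; best=720 via (D,hash)
  {BC}: card=1200; try (C,hash)→1320, (B,nl_idx)→1800, (B,merge)→3480, (C,merge)→3720, (B,hash)→5520, (B,nl)→18060 …(+1); best=1320 via (C,hash)
  {AC}: card=240; try (A,nl_idx)→660, (C,hash)→840, (A,hash)→840, (C,merge)→900, (A,merge)→900, (C,nl)→3660 …(+1); best=660 via (A,nl_idx)
  {BCD}: card=2000; try (D,hash)→3120, (B,nl_idx)→3620, (B,merge)→4520, (B,hash)→6220, (D,merge)→16070, (B,nl)→30720 …(+1); best=3120 via (D,hash)
  {ACD}: card=400; try (D,hash)→1500, (A,hash)→1540, (A,nl_idx)→1720, (A,merge)→1940, (D,merge)→3170, (A,nl)→6720 …(+1); best=1500 via (D,hash)
  {ABC}: card=4800; try (A,hash)→3240, (B,merge)→5820, (B,hash)→6300, (B,nl_idx)→7620, (A,nl_idx)→13320, (A,merge)→16140 …(+2); best=3240 via (A,hash)
  {ABCD}: card=8000; try (A,hash)→5840, (B,hash)→7300, (B,merge)→8500, (D,hash)→8640, (B,nl_idx)→13100, (A,nl_idx)→23120 …(+5); best=5840 via (A,hash)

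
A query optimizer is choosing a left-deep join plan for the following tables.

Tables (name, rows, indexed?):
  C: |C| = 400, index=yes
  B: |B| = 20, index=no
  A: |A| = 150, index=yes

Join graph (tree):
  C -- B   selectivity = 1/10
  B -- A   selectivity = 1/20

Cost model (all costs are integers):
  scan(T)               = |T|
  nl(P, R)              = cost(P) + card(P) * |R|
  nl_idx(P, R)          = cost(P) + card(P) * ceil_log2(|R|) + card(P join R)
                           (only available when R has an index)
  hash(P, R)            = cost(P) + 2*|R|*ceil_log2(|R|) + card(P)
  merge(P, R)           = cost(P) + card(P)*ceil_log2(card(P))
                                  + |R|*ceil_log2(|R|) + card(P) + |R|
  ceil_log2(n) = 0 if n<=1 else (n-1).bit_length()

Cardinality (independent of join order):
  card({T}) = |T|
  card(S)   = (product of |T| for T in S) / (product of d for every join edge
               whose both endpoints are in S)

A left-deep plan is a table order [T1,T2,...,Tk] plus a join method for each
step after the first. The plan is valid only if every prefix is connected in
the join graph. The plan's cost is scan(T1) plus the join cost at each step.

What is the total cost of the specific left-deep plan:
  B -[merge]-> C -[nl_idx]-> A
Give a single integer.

16540

step 1: scan B: cost=20, card=20
step 2: join C via merge
    card(P join C) = 20*400/(10) = 800
    cost = 20 + 20*5 + 400*9 + 20 + 400 = 4140
step 3: join A via nl_idx
    card(P join A) = 800*150/(20) = 6000
    cost = 4140 + 800*8 + 6000 = 16540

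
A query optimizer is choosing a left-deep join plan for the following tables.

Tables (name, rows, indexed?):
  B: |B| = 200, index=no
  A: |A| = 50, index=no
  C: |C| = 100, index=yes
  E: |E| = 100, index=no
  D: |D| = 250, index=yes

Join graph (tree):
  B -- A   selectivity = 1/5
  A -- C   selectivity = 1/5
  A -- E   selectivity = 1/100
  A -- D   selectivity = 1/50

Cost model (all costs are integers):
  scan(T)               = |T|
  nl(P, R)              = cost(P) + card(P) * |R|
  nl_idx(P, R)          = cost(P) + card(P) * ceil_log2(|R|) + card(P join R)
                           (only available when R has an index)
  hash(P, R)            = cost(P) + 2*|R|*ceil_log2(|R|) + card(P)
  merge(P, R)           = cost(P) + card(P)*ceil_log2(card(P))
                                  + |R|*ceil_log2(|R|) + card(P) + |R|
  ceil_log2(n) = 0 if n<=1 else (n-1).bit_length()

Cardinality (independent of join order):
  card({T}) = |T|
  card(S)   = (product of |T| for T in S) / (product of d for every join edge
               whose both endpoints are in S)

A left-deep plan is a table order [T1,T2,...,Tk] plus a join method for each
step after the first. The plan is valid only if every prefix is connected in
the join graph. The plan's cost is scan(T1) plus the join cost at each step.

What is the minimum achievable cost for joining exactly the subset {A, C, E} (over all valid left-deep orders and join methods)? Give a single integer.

Selinger DP over subsets of {A,C,E}:
  {A}: scan cost=50, card=50
  {C}: scan cost=100, card=100
  {E}: scan cost=100, card=100
  {AC}: card=1000; try (A,hash)→800, (C,merge)→1200, (A,merge)→1250, (C,nl_idx)→1400, (C,hash)→1500, (C,nl)→5050 …(+1); best=800 via (A,hash)
  {AE}: card=50; try (A,hash)→800, (E,merge)→1200, (A,merge)→1250, (E,hash)→1500, (E,nl)→5050, (A,nl)→5100; best=800 via (A,hash)
  {ACE}: card=1000; try (C,merge)→1950, (C,nl_idx)→2150, (C,hash)→2250, (E,hash)→3200, (C,nl)→5800, (E,merge)→12600 …(+1); best=1950 via (C,merge)

1950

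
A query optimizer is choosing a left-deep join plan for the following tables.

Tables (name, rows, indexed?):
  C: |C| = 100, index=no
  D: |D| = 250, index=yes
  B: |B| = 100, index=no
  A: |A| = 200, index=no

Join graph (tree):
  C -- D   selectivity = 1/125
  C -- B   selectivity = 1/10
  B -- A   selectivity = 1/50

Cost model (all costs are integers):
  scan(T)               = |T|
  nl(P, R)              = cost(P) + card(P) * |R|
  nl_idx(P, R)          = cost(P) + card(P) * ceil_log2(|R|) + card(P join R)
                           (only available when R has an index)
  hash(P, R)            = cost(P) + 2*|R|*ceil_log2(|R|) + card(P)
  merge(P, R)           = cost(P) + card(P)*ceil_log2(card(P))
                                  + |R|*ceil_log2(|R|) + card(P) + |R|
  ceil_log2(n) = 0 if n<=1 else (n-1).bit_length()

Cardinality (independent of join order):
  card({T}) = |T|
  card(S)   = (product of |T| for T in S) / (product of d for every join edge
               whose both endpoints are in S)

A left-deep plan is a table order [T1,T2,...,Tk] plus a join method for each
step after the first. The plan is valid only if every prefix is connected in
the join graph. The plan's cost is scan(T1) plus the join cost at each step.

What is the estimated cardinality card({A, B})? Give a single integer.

400

Tables in S: A(200), B(100)
Edges inside S: B-A(d=50)
numerator = 200 * 100 = 20000
denominator = 50 = 50
card(S) = 20000 / 50 = 400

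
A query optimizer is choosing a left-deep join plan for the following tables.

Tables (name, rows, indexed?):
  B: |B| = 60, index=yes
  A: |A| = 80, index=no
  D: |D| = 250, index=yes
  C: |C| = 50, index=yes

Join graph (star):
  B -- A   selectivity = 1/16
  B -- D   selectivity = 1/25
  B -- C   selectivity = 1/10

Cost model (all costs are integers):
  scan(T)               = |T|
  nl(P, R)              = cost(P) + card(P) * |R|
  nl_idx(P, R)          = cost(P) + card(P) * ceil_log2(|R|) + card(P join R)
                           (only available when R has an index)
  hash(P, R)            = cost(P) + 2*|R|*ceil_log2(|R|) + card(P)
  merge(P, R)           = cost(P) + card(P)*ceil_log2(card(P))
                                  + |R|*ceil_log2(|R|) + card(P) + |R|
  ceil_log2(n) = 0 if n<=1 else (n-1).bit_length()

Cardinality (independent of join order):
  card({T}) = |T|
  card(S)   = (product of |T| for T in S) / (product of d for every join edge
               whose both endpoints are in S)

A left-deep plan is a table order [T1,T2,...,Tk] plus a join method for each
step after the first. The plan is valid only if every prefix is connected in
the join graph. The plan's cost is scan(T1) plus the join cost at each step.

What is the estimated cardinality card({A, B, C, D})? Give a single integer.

15000

Tables in S: A(80), B(60), C(50), D(250)
Edges inside S: B-A(d=16), B-D(d=25), B-C(d=10)
numerator = 80 * 60 * 50 * 250 = 60000000
denominator = 16 * 25 * 10 = 4000
card(S) = 60000000 / 4000 = 15000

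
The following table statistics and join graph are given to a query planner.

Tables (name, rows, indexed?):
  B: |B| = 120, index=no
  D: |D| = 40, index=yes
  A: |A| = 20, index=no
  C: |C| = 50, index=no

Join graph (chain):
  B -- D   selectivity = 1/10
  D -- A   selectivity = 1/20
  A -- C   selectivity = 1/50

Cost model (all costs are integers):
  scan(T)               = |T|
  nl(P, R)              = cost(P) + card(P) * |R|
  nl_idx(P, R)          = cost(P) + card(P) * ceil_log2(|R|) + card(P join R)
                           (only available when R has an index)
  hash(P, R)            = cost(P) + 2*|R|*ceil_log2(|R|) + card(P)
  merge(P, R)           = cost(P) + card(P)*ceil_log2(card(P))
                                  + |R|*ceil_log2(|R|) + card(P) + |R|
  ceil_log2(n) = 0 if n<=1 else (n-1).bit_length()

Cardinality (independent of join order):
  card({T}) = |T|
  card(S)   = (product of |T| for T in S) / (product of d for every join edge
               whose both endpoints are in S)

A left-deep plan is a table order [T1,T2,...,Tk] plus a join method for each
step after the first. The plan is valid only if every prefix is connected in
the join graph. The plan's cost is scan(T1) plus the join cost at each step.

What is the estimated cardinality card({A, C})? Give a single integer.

Tables in S: A(20), C(50)
Edges inside S: A-C(d=50)
numerator = 20 * 50 = 1000
denominator = 50 = 50
card(S) = 1000 / 50 = 20

20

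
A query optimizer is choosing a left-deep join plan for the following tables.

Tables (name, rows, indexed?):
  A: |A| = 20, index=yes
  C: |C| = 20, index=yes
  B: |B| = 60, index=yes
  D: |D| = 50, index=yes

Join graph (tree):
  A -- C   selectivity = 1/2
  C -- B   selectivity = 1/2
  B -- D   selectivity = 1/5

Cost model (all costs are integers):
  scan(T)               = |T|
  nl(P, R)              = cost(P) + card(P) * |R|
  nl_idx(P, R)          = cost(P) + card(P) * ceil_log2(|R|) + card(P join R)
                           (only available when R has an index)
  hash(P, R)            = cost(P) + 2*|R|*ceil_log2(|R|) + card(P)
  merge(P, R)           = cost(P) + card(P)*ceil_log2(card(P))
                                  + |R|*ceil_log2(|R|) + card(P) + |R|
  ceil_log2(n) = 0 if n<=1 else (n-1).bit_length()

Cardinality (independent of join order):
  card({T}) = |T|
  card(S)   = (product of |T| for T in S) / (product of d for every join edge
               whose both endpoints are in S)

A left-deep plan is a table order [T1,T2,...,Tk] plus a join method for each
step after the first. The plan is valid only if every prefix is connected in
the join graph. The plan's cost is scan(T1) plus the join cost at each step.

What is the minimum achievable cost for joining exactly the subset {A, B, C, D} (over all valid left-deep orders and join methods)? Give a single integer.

Selinger DP over subsets of {A,B,C,D}:
  {A}: scan cost=20, card=20
  {C}: scan cost=20, card=20
  {B}: scan cost=60, card=60
  {D}: scan cost=50, card=50
  {AC}: card=200; try (C,hash)→240, (A,hash)→240, (C,merge)→260, (A,merge)→260, (C,nl_idx)→320, (A,nl_idx)→320 …(+2); best=240 via (C,hash)
  {BC}: card=600; try (C,hash)→320, (B,merge)→560, (C,merge)→600, (B,nl_idx)→740, (B,hash)→760, (C,nl_idx)→960 …(+2); best=320 via (C,hash)
  {BD}: card=600; try (D,hash)→720, (B,hash)→820, (B,merge)→820, (D,merge)→830, (B,nl_idx)→950, (D,nl_idx)→1020 …(+2); best=720 via (D,hash)
  {ABC}: card=6000; try (A,hash)→1120, (B,hash)→1160, (B,merge)→2460, (A,merge)→7040, (B,nl_idx)→7440, (A,nl_idx)→9320 …(+2); best=1120 via (A,hash)
  {BCD}: card=6000; try (D,hash)→1520, (C,hash)→1520, (D,merge)→7270, (C,merge)→7440, (C,nl_idx)→9720, (D,nl_idx)→9920 …(+2); best=1520 via (D,hash)
  {ABCD}: card=60000; try (D,hash)→7720, (A,hash)→7720, (D,merge)→85470, (A,merge)→85640, (A,nl_idx)→91520, (D,nl_idx)→97120 …(+2); best=7720 via (D,hash)

7720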